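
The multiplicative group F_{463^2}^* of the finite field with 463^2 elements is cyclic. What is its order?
|F_{463^2}^*| = 214368

F_{463^2} has 463^2 = 214369 elements; its multiplicative group consists of all nonzero elements, so |F_{463^2}^*| = 214369 - 1 = 214368. (It is cyclic since any finite subgroup of the multiplicative group of a field is cyclic.)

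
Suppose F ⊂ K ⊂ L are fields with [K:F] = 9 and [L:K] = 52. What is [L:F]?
[L:F] = 468

The tower law says that for any tower of field extensions F ⊂ K ⊂ L with finite degrees, [L:F] = [L:K] · [K:F]. Here this gives [L:F] = 52 · 9 = 468.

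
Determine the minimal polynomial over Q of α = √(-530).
m_α(x) = x^2 + 530

α satisfies α^2 + 530 = 0, so x^2 + 530 annihilates α. Since d = -530 is squarefree and ≠ 1, it is not a perfect square in Q, so x^2 + 530 has no rational root and is therefore irreducible over Q (a degree-2 polynomial over a field is irreducible iff it has no root). Hence m_α(x) = x^2 + 530.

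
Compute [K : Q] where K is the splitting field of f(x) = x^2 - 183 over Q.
[K : Q] = 2

f(x) = x^2 - 183 factors as (x - √183)(x + √183). The splitting field is K = Q(√183). Since 183 is squarefree and > 1, it is not a perfect square, so x^2 - 183 is irreducible over Q and [Q(√183) : Q] = 2. Hence [K : Q] = 2.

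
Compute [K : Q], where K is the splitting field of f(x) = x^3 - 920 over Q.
[K : Q] = 6

The roots of x^3 - 920 are ∛920, ω∛920, ω^2∛920 where ω = e^(2πi/3) is a primitive cube root of unity, so K = Q(∛920, ω). Now [Q(∛920):Q] = 3 (since 920 is not a perfect cube, x^3 - 920 is irreducible) and [Q(ω):Q] = 2. Both 2 and 3 divide [K:Q], and [K:Q] ≤ 3·2 = 6, so [K:Q] = 6. (Equivalently: Q(∛920) ⊂ R but ω ∉ R, so [K : Q(∛920)] = 2.)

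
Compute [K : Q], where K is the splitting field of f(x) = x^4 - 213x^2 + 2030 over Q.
[K : Q] = 4

Solving the quadratic in x^2: x^2 = (213 ± √(213^2 - 4·2030))/2 = (213 ± √37249)/2 = (213 ± 193)/2, giving x^2 = 10 or x^2 = 203. So f(x) = (x^2 - 10)(x^2 - 203) and the roots of f are ±√10, ±√203. Hence the splitting field is K = Q(√10, √203). Since 10 and 203 are distinct squarefree integers > 1, their product 2030 is not a perfect square, so √203 ∉ Q(√10). By the tower law [K:Q] = [Q(√10,√203):Q(√10)] · [Q(√10):Q] = 2 · 2 = 4.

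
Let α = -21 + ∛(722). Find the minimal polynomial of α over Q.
m_α(x) = x^3 + 63x^2 + 1323x + 8539

Set β = α + 21 = ∛(722), so β^3 = 722. Then (α + 21)^3 - 722 = 0, i.e. α is a root of g(x) = (x + 21)^3 - 722 = x^3 + 63x^2 + 1323x + 8539. Since g(x) = h(x + 21) where h(x) = x^3 - 722, and h is irreducible over Q (because 722 is not a perfect cube, so h has no rational root, and a monic cubic with no rational root is irreducible), g is also irreducible (irreducibility is preserved under the substitution x → x + 21). Hence m_α(x) = x^3 + 63x^2 + 1323x + 8539.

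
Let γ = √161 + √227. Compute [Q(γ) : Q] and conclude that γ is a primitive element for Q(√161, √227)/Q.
[Q(γ) : Q] = 4 (equivalently, Q(γ) = Q(√161, √227))

Obviously Q(γ) ⊆ Q(√161, √227), and [Q(√161, √227):Q] = 4 (since 161, 227 are distinct squarefree integers > 1 with 36547 not a perfect square). To show equality we compute the minimal polynomial of γ. From γ = √161 + √227: γ^2 = 161 + 2√(36547) + 227 = 388 + 2√(36547), so γ^2 - 388 = 2√(36547); squaring, (γ^2 - 388)^2 = 4·36547, i.e. γ^4 - 776γ^2 + 150544 - 146188 = 0, i.e. γ^4 - 776γ^2 + 4356 = 0. So γ is a root of x^4 - 776x^2 + 4356. This polynomial is irreducible over Q: it has no rational root (each ±√161 ± √227 is irrational), and any factorization into two quadratics over Q would force √(36547) ∈ Q (pairing opposite roots) or √161, √227 ∈ Q (other pairings), all impossible. Hence [Q(γ):Q] = 4 = [Q(√161, √227):Q], so Q(γ) = Q(√161, √227).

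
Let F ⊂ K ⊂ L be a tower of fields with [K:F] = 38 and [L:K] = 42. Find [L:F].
[L:F] = 1596

The tower law says that for any tower of field extensions F ⊂ K ⊂ L with finite degrees, [L:F] = [L:K] · [K:F]. Here this gives [L:F] = 42 · 38 = 1596.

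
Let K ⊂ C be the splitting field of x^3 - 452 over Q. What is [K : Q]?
[K : Q] = 6

The roots of x^3 - 452 are ∛452, ω∛452, ω^2∛452 where ω = e^(2πi/3) is a primitive cube root of unity, so K = Q(∛452, ω). Now [Q(∛452):Q] = 3 (since 452 is not a perfect cube, x^3 - 452 is irreducible) and [Q(ω):Q] = 2. Both 2 and 3 divide [K:Q], and [K:Q] ≤ 3·2 = 6, so [K:Q] = 6. (Equivalently: Q(∛452) ⊂ R but ω ∉ R, so [K : Q(∛452)] = 2.)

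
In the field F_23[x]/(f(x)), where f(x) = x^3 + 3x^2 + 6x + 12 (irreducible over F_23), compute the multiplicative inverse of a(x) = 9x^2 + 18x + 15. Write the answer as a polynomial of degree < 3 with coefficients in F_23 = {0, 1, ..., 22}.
a(x)^(-1) ≡ 11x^2 + 4x + 11 (mod f(x))

Since f is irreducible over F_23, F_23[x]/(f) is a field and a(x) ≠ 0 has an inverse. Apply the extended Euclidean algorithm to f(x) and a(x) in F_23[x]: f(x) = (18x + 18)·a(x) + (10x + 18);  a(x) = (17x + 8)·(10x + 18) + (9). The last nonzero remainder is the constant 9 = gcd(f, a) in F_23. Back-substituting through the division chain expresses 9 = s(x)·a(x) + t(x)·f(x) with s(x) ≡ 7x^2 + 13x + 7 (mod f), so (7x^2 + 13x + 7)·a(x) ≡ 9 (mod f). Multiplying by 9^(-1) ≡ 18 in F_23 gives a(x)^(-1) ≡ 18·(7x^2 + 13x + 7) ≡ 11x^2 + 4x + 11 (mod f). Check: (9x^2 + 18x + 15)·(11x^2 + 4x + 11) = 7x^4 + 4x^3 + 14x^2 + 5x + 4 ≡ 1 (mod x^3 + 3x^2 + 6x + 12).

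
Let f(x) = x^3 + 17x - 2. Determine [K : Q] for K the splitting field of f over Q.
[K : Q] = 6

By the rational root test, any rational root of the monic integer polynomial f(x) = x^3 + 17x - 2 must be an integer dividing the constant term -2, i.e. one of ±{1, 2}. Evaluating: f(1) = 16, f(-1) = -20, f(2) = 40, f(-2) = -44; none is 0, so f has no rational root and is therefore irreducible over Q (a cubic with no linear factor over a field is irreducible). For an irreducible cubic, the Galois group is A_3 or S_3 according as the discriminant disc(f) = -4a^3 - 27b^2 = -4·(17)^3 - 27·(-2)^2 = -19760 is or is not a square in Q. Here disc(f) = -19760 is not a perfect square in Q, so the Galois group of f over Q is not contained in A_3 and must be all of S_3. The splitting field has degree |S_3| = 6 over Q, so [K : Q] = 6.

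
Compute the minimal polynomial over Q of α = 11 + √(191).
m_α(x) = x^2 - 22x - 70

From α - 11 = √(191), squaring gives (α - 11)^2 = 191, i.e. α^2 - 22α + 121 = 191, so α^2 - 22α - 70 = 0. The discriminant of x^2 - 22x - 70 is (-22)^2 - 4·(-70) = 484 + 280 = 764, and 4·(191) is not a perfect square in Q since 191 is squarefree and ≠ 1. Hence x^2 - 22x - 70 is irreducible over Q and is the minimal polynomial of α.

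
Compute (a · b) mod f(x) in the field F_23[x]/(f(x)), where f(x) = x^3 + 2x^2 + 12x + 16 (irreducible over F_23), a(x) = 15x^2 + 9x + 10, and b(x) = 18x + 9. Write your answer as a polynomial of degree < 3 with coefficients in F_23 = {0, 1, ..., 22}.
a · b ≡ 10x^2 + 11x + 2 (mod f(x))

Multiply in F_23[x]: a(x)·b(x) = (15x^2 + 9x + 10)·(18x + 9) = 17x^3 + 21x^2 + 8x + 21. This has degree ≥ 3, so divide by f(x) over F_23: 17x^3 + 21x^2 + 8x + 21 = (17)·(x^3 + 2x^2 + 12x + 16) + (10x^2 + 11x + 2). Hence a·b ≡ 10x^2 + 11x + 2 (mod f). (F_23[x]/(f) is a field with 23^3 = 12167 elements since f is irreducible of degree 3.)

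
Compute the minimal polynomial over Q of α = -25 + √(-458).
m_α(x) = x^2 + 50x + 1083

From α + 25 = √(-458), squaring gives (α + 25)^2 = -458, i.e. α^2 + 50α + 625 = -458, so α^2 + 50α + 1083 = 0. The discriminant of x^2 + 50x + 1083 is (50)^2 - 4·(1083) = 2500 - 4332 = -1832, and 4·(-458) is not a perfect square in Q since -458 is squarefree and ≠ 1. Hence x^2 + 50x + 1083 is irreducible over Q and is the minimal polynomial of α.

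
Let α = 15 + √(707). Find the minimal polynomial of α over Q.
m_α(x) = x^2 - 30x - 482

From α - 15 = √(707), squaring gives (α - 15)^2 = 707, i.e. α^2 - 30α + 225 = 707, so α^2 - 30α - 482 = 0. The discriminant of x^2 - 30x - 482 is (-30)^2 - 4·(-482) = 900 + 1928 = 2828, and 4·(707) is not a perfect square in Q since 707 is squarefree and ≠ 1. Hence x^2 - 30x - 482 is irreducible over Q and is the minimal polynomial of α.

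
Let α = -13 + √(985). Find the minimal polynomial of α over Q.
m_α(x) = x^2 + 26x - 816

From α + 13 = √(985), squaring gives (α + 13)^2 = 985, i.e. α^2 + 26α + 169 = 985, so α^2 + 26α - 816 = 0. The discriminant of x^2 + 26x - 816 is (26)^2 - 4·(-816) = 676 + 3264 = 3940, and 4·(985) is not a perfect square in Q since 985 is squarefree and ≠ 1. Hence x^2 + 26x - 816 is irreducible over Q and is the minimal polynomial of α.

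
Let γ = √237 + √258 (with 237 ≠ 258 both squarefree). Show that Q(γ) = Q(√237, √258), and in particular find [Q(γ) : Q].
[Q(γ) : Q] = 4 (equivalently, Q(γ) = Q(√237, √258))

Obviously Q(γ) ⊆ Q(√237, √258), and [Q(√237, √258):Q] = 4 (since 237, 258 are distinct squarefree integers > 1 with 61146 not a perfect square). To show equality we compute the minimal polynomial of γ. From γ = √237 + √258: γ^2 = 237 + 2√(61146) + 258 = 495 + 2√(61146), so γ^2 - 495 = 2√(61146); squaring, (γ^2 - 495)^2 = 4·61146, i.e. γ^4 - 990γ^2 + 245025 - 244584 = 0, i.e. γ^4 - 990γ^2 + 441 = 0. So γ is a root of x^4 - 990x^2 + 441. This polynomial is irreducible over Q: it has no rational root (each ±√237 ± √258 is irrational), and any factorization into two quadratics over Q would force √(61146) ∈ Q (pairing opposite roots) or √237, √258 ∈ Q (other pairings), all impossible. Hence [Q(γ):Q] = 4 = [Q(√237, √258):Q], so Q(γ) = Q(√237, √258).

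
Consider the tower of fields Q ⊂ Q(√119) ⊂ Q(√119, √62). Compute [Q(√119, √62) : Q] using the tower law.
[Q(√119, √62) : Q] = 4

[Q(√119):Q] = 2 (min poly x^2 - 119, irreducible since 119 is squarefree > 1). For the top step, suppose √62 ∈ Q(√119), say √62 = c + d√119 with c, d ∈ Q. Squaring: 62 = c^2 + 119d^2 + 2cd√119. Since √119 ∉ Q this forces 2cd = 0. If d = 0 then √62 = c ∈ Q, contradicting 62 squarefree > 1. If c = 0 then 62 = 119d^2, so 119·62 = (119d)^2 is a perfect square in Q — but 119·62 = 7378 is not a perfect square (since 119 and 62 are distinct squarefree integers). Contradiction. Hence √62 ∉ Q(√119), so x^2 - 62 stays irreducible over Q(√119) and [Q(√119, √62) : Q(√119)] = 2. By the tower law, [Q(√119, √62) : Q] = 2 · 2 = 4.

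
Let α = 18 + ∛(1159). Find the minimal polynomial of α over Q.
m_α(x) = x^3 - 54x^2 + 972x - 6991

Set β = α - 18 = ∛(1159), so β^3 = 1159. Then (α - 18)^3 - 1159 = 0, i.e. α is a root of g(x) = (x - 18)^3 - 1159 = x^3 - 54x^2 + 972x - 6991. Since g(x) = h(x - 18) where h(x) = x^3 - 1159, and h is irreducible over Q (because 1159 is not a perfect cube, so h has no rational root, and a monic cubic with no rational root is irreducible), g is also irreducible (irreducibility is preserved under the substitution x → x - 18). Hence m_α(x) = x^3 - 54x^2 + 972x - 6991.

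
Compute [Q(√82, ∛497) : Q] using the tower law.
[Q(√82, ∛497) : Q] = 6

Let L = Q(√82, ∛497). Since Q(√82) ⊂ L and [Q(√82):Q] = 2, the tower law gives 2 | [L:Q]. Likewise Q(∛497) ⊂ L with [Q(∛497):Q] = 3 (because 497 is not a perfect cube), so 3 | [L:Q]. As gcd(2,3) = 1, [L:Q] is divisible by 6. Conversely L is generated over Q by √82 and ∛497, so [L:Q] ≤ 2·3 = 6. Therefore [Q(√82, ∛497) : Q] = 6.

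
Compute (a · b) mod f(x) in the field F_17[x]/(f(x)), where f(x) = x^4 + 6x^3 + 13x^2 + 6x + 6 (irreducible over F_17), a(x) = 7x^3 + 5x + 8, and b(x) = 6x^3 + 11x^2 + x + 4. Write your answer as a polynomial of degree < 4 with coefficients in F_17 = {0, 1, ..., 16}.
a · b ≡ 13x^3 + 12x^2 + 8x + 16 (mod f(x))

Multiply in F_17[x]: a(x)·b(x) = (7x^3 + 5x + 8)·(6x^3 + 11x^2 + x + 4) = 8x^6 + 9x^5 + 3x^4 + 12x^3 + 8x^2 + 11x + 15. This has degree ≥ 4, so divide by f(x) over F_17: 8x^6 + 9x^5 + 3x^4 + 12x^3 + 8x^2 + 11x + 15 = (8x^2 + 12x + 14)·(x^4 + 6x^3 + 13x^2 + 6x + 6) + (13x^3 + 12x^2 + 8x + 16). Hence a·b ≡ 13x^3 + 12x^2 + 8x + 16 (mod f). (F_17[x]/(f) is a field with 17^4 = 83521 elements since f is irreducible of degree 4.)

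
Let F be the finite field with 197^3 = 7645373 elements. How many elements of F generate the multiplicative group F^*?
There are φ(7645372) = 3102624 primitive elements

F_q^* is cyclic of order q - 1 = 7645372. A cyclic group of order m has exactly φ(m) generators. Here m = 7645372 = 2^2 · 7^2 · 19 · 2053, so the number of primitive elements is φ(7645372) = 3102624.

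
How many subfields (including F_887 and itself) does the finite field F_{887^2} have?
F_{887^2} has 2 subfields

The subfields of F_{p^n} are exactly the fields F_{p^d} for d | n (each is the fixed field of the unique index-d subgroup of Gal(F_{p^n}/F_p) ≅ Z/nZ). The divisors of n = 2 are {1, 2}, giving 2 subfields: F_{887^1}, F_{887^2}.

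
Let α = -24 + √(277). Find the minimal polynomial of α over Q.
m_α(x) = x^2 + 48x + 299

From α + 24 = √(277), squaring gives (α + 24)^2 = 277, i.e. α^2 + 48α + 576 = 277, so α^2 + 48α + 299 = 0. The discriminant of x^2 + 48x + 299 is (48)^2 - 4·(299) = 2304 - 1196 = 1108, and 4·(277) is not a perfect square in Q since 277 is squarefree and ≠ 1. Hence x^2 + 48x + 299 is irreducible over Q and is the minimal polynomial of α.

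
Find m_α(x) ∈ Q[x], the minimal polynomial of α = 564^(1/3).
m_α(x) = x^3 - 564

α satisfies α^3 = 564, so x^3 - 564 annihilates α. By the rational root test, a rational root p/q (in lowest terms) of x^3 - 564 would satisfy p^3 = 564 q^3, forcing q = 1 and p^3 = 564; but 564 is not a perfect cube, contradiction. A monic cubic over Q with no rational root is irreducible (any nontrivial factorization would include a linear factor). Hence x^3 - 564 is the minimal polynomial of α, and in particular [Q(α):Q] = 3.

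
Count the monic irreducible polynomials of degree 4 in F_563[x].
There are 25117257498 monic irreducible polynomials of degree 4 over F_563

Each element of F_{563^4} that lies in no proper subfield is a root of exactly one monic irreducible of degree 4 over F_563, and each such polynomial has 4 distinct roots in F_{563^4}. By Möbius inversion the count is N_563(4) = (1/4) Σ_{d|4} μ(4/d) · 563^d = (1/4)(μ(4)·563^1 + μ(2)·563^2 + μ(1)·563^4) = 100469029992/4 = 25117257498.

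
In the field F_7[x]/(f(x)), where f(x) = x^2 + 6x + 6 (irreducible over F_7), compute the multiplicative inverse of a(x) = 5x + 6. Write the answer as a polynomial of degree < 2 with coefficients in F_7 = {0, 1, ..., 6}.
a(x)^(-1) ≡ 5x + 3 (mod f(x))

Since f is irreducible over F_7, F_7[x]/(f) is a field and a(x) ≠ 0 has an inverse. Apply the extended Euclidean algorithm to f(x) and a(x) in F_7[x]: f(x) = (3x + 6)·a(x) + (5). The last nonzero remainder is the constant 5 = gcd(f, a) in F_7. Back-substituting through the division chain expresses 5 = s(x)·a(x) + t(x)·f(x) with s(x) ≡ 4x + 1 (mod f), so (4x + 1)·a(x) ≡ 5 (mod f). Multiplying by 5^(-1) ≡ 3 in F_7 gives a(x)^(-1) ≡ 3·(4x + 1) ≡ 5x + 3 (mod f). Check: (5x + 6)·(5x + 3) = 4x^2 + 3x + 4 ≡ 1 (mod x^2 + 6x + 6).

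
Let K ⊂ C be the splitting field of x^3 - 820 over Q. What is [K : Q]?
[K : Q] = 6

The roots of x^3 - 820 are ∛820, ω∛820, ω^2∛820 where ω = e^(2πi/3) is a primitive cube root of unity, so K = Q(∛820, ω). Now [Q(∛820):Q] = 3 (since 820 is not a perfect cube, x^3 - 820 is irreducible) and [Q(ω):Q] = 2. Both 2 and 3 divide [K:Q], and [K:Q] ≤ 3·2 = 6, so [K:Q] = 6. (Equivalently: Q(∛820) ⊂ R but ω ∉ R, so [K : Q(∛820)] = 2.)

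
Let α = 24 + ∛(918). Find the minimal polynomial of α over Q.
m_α(x) = x^3 - 72x^2 + 1728x - 14742

Set β = α - 24 = ∛(918), so β^3 = 918. Then (α - 24)^3 - 918 = 0, i.e. α is a root of g(x) = (x - 24)^3 - 918 = x^3 - 72x^2 + 1728x - 14742. Since g(x) = h(x - 24) where h(x) = x^3 - 918, and h is irreducible over Q (because 918 is not a perfect cube, so h has no rational root, and a monic cubic with no rational root is irreducible), g is also irreducible (irreducibility is preserved under the substitution x → x - 24). Hence m_α(x) = x^3 - 72x^2 + 1728x - 14742.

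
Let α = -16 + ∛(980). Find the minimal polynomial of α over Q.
m_α(x) = x^3 + 48x^2 + 768x + 3116

Set β = α + 16 = ∛(980), so β^3 = 980. Then (α + 16)^3 - 980 = 0, i.e. α is a root of g(x) = (x + 16)^3 - 980 = x^3 + 48x^2 + 768x + 3116. Since g(x) = h(x + 16) where h(x) = x^3 - 980, and h is irreducible over Q (because 980 is not a perfect cube, so h has no rational root, and a monic cubic with no rational root is irreducible), g is also irreducible (irreducibility is preserved under the substitution x → x + 16). Hence m_α(x) = x^3 + 48x^2 + 768x + 3116.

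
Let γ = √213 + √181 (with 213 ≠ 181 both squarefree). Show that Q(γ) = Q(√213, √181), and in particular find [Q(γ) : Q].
[Q(γ) : Q] = 4 (equivalently, Q(γ) = Q(√213, √181))

Obviously Q(γ) ⊆ Q(√213, √181), and [Q(√213, √181):Q] = 4 (since 213, 181 are distinct squarefree integers > 1 with 38553 not a perfect square). To show equality we compute the minimal polynomial of γ. From γ = √213 + √181: γ^2 = 213 + 2√(38553) + 181 = 394 + 2√(38553), so γ^2 - 394 = 2√(38553); squaring, (γ^2 - 394)^2 = 4·38553, i.e. γ^4 - 788γ^2 + 155236 - 154212 = 0, i.e. γ^4 - 788γ^2 + 1024 = 0. So γ is a root of x^4 - 788x^2 + 1024. This polynomial is irreducible over Q: it has no rational root (each ±√213 ± √181 is irrational), and any factorization into two quadratics over Q would force √(38553) ∈ Q (pairing opposite roots) or √213, √181 ∈ Q (other pairings), all impossible. Hence [Q(γ):Q] = 4 = [Q(√213, √181):Q], so Q(γ) = Q(√213, √181).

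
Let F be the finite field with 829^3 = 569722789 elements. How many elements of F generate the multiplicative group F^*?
There are φ(569722788) = 180623520 primitive elements

F_q^* is cyclic of order q - 1 = 569722788. A cyclic group of order m has exactly φ(m) generators. Here m = 569722788 = 2^2 · 3^3 · 23 · 211 · 1087, so the number of primitive elements is φ(569722788) = 180623520.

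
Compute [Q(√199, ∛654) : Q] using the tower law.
[Q(√199, ∛654) : Q] = 6

Let L = Q(√199, ∛654). Since Q(√199) ⊂ L and [Q(√199):Q] = 2, the tower law gives 2 | [L:Q]. Likewise Q(∛654) ⊂ L with [Q(∛654):Q] = 3 (because 654 is not a perfect cube), so 3 | [L:Q]. As gcd(2,3) = 1, [L:Q] is divisible by 6. Conversely L is generated over Q by √199 and ∛654, so [L:Q] ≤ 2·3 = 6. Therefore [Q(√199, ∛654) : Q] = 6.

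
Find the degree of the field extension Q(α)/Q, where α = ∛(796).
[Q(α):Q] = 3

The minimal polynomial of α is x^3 - 796, irreducible over Q since 796 is not a perfect cube (so x^3 - 796 has no rational root). Hence [Q(α):Q] = deg(m_α) = 3.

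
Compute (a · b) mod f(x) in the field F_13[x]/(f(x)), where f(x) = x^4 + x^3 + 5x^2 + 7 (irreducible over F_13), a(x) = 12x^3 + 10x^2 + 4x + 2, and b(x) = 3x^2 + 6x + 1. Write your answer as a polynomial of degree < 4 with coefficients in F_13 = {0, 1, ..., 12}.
a · b ≡ 7x^3 + 9x^2 + 11x + 8 (mod f(x))

Multiply in F_13[x]: a(x)·b(x) = (12x^3 + 10x^2 + 4x + 2)·(3x^2 + 6x + 1) = 10x^5 + 11x^4 + 6x^3 + x^2 + 3x + 2. This has degree ≥ 4, so divide by f(x) over F_13: 10x^5 + 11x^4 + 6x^3 + x^2 + 3x + 2 = (10x + 1)·(x^4 + x^3 + 5x^2 + 7) + (7x^3 + 9x^2 + 11x + 8). Hence a·b ≡ 7x^3 + 9x^2 + 11x + 8 (mod f). (F_13[x]/(f) is a field with 13^4 = 28561 elements since f is irreducible of degree 4.)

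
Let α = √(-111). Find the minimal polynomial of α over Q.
m_α(x) = x^2 + 111

α satisfies α^2 + 111 = 0, so x^2 + 111 annihilates α. Since d = -111 is squarefree and ≠ 1, it is not a perfect square in Q, so x^2 + 111 has no rational root and is therefore irreducible over Q (a degree-2 polynomial over a field is irreducible iff it has no root). Hence m_α(x) = x^2 + 111.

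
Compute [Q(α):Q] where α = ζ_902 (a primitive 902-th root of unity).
[Q(α):Q] = 400

The minimal polynomial of ζ_902 over Q is the 902-th cyclotomic polynomial Φ_902(x), which is irreducible over Q and has degree φ(902) = 400. Hence [Q(α):Q] = φ(902) = 400.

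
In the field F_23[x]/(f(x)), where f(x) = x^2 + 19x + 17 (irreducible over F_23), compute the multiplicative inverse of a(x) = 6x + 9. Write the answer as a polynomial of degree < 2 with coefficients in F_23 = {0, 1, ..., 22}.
a(x)^(-1) ≡ 11x + 20 (mod f(x))

Since f is irreducible over F_23, F_23[x]/(f) is a field and a(x) ≠ 0 has an inverse. Apply the extended Euclidean algorithm to f(x) and a(x) in F_23[x]: f(x) = (4x + 1)·a(x) + (8). The last nonzero remainder is the constant 8 = gcd(f, a) in F_23. Back-substituting through the division chain expresses 8 = s(x)·a(x) + t(x)·f(x) with s(x) ≡ 19x + 22 (mod f), so (19x + 22)·a(x) ≡ 8 (mod f). Multiplying by 8^(-1) ≡ 3 in F_23 gives a(x)^(-1) ≡ 3·(19x + 22) ≡ 11x + 20 (mod f). Check: (6x + 9)·(11x + 20) = 20x^2 + 12x + 19 ≡ 1 (mod x^2 + 19x + 17).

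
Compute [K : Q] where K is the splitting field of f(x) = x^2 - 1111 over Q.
[K : Q] = 2

f(x) = x^2 - 1111 factors as (x - √1111)(x + √1111). The splitting field is K = Q(√1111). Since 1111 is squarefree and > 1, it is not a perfect square, so x^2 - 1111 is irreducible over Q and [Q(√1111) : Q] = 2. Hence [K : Q] = 2.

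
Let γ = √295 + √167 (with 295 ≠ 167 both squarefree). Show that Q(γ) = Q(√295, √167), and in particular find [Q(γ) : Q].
[Q(γ) : Q] = 4 (equivalently, Q(γ) = Q(√295, √167))

Obviously Q(γ) ⊆ Q(√295, √167), and [Q(√295, √167):Q] = 4 (since 295, 167 are distinct squarefree integers > 1 with 49265 not a perfect square). To show equality we compute the minimal polynomial of γ. From γ = √295 + √167: γ^2 = 295 + 2√(49265) + 167 = 462 + 2√(49265), so γ^2 - 462 = 2√(49265); squaring, (γ^2 - 462)^2 = 4·49265, i.e. γ^4 - 924γ^2 + 213444 - 197060 = 0, i.e. γ^4 - 924γ^2 + 16384 = 0. So γ is a root of x^4 - 924x^2 + 16384. This polynomial is irreducible over Q: it has no rational root (each ±√295 ± √167 is irrational), and any factorization into two quadratics over Q would force √(49265) ∈ Q (pairing opposite roots) or √295, √167 ∈ Q (other pairings), all impossible. Hence [Q(γ):Q] = 4 = [Q(√295, √167):Q], so Q(γ) = Q(√295, √167).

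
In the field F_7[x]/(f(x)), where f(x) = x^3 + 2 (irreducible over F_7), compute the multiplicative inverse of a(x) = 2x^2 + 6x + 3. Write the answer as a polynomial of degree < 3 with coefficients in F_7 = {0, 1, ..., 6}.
a(x)^(-1) ≡ 4x^2 + 4x + 3 (mod f(x))

Since f is irreducible over F_7, F_7[x]/(f) is a field and a(x) ≠ 0 has an inverse. Apply the extended Euclidean algorithm to f(x) and a(x) in F_7[x]: f(x) = (4x + 2)·a(x) + (4x + 3);  a(x) = (4x + 2)·(4x + 3) + (4). The last nonzero remainder is the constant 4 = gcd(f, a) in F_7. Back-substituting through the division chain expresses 4 = s(x)·a(x) + t(x)·f(x) with s(x) ≡ 2x^2 + 2x + 5 (mod f), so (2x^2 + 2x + 5)·a(x) ≡ 4 (mod f). Multiplying by 4^(-1) ≡ 2 in F_7 gives a(x)^(-1) ≡ 2·(2x^2 + 2x + 5) ≡ 4x^2 + 4x + 3 (mod f). Check: (2x^2 + 6x + 3)·(4x^2 + 4x + 3) = x^4 + 4x^3 + 2x + 2 ≡ 1 (mod x^3 + 2).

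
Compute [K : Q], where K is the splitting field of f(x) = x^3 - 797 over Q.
[K : Q] = 6

The roots of x^3 - 797 are ∛797, ω∛797, ω^2∛797 where ω = e^(2πi/3) is a primitive cube root of unity, so K = Q(∛797, ω). Now [Q(∛797):Q] = 3 (since 797 is not a perfect cube, x^3 - 797 is irreducible) and [Q(ω):Q] = 2. Both 2 and 3 divide [K:Q], and [K:Q] ≤ 3·2 = 6, so [K:Q] = 6. (Equivalently: Q(∛797) ⊂ R but ω ∉ R, so [K : Q(∛797)] = 2.)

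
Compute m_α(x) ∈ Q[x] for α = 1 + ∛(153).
m_α(x) = x^3 - 3x^2 + 3x - 154

Set β = α - 1 = ∛(153), so β^3 = 153. Then (α - 1)^3 - 153 = 0, i.e. α is a root of g(x) = (x - 1)^3 - 153 = x^3 - 3x^2 + 3x - 154. Since g(x) = h(x - 1) where h(x) = x^3 - 153, and h is irreducible over Q (because 153 is not a perfect cube, so h has no rational root, and a monic cubic with no rational root is irreducible), g is also irreducible (irreducibility is preserved under the substitution x → x - 1). Hence m_α(x) = x^3 - 3x^2 + 3x - 154.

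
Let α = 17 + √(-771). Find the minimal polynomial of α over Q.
m_α(x) = x^2 - 34x + 1060

From α - 17 = √(-771), squaring gives (α - 17)^2 = -771, i.e. α^2 - 34α + 289 = -771, so α^2 - 34α + 1060 = 0. The discriminant of x^2 - 34x + 1060 is (-34)^2 - 4·(1060) = 1156 - 4240 = -3084, and 4·(-771) is not a perfect square in Q since -771 is squarefree and ≠ 1. Hence x^2 - 34x + 1060 is irreducible over Q and is the minimal polynomial of α.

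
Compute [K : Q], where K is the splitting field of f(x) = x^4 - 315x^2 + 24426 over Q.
[K : Q] = 4

Solving the quadratic in x^2: x^2 = (315 ± √(315^2 - 4·24426))/2 = (315 ± √1521)/2 = (315 ± 39)/2, giving x^2 = 177 or x^2 = 138. So f(x) = (x^2 - 177)(x^2 - 138) and the roots of f are ±√177, ±√138. Hence the splitting field is K = Q(√177, √138). Since 177 and 138 are distinct squarefree integers > 1, their product 24426 is not a perfect square, so √138 ∉ Q(√177). By the tower law [K:Q] = [Q(√177,√138):Q(√177)] · [Q(√177):Q] = 2 · 2 = 4.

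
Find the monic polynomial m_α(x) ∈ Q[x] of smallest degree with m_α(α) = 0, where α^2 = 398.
m_α(x) = x^2 - 398

α satisfies α^2 - 398 = 0, so x^2 - 398 annihilates α. Since d = 398 is squarefree and ≠ 1, it is not a perfect square in Q, so x^2 - 398 has no rational root and is therefore irreducible over Q (a degree-2 polynomial over a field is irreducible iff it has no root). Hence m_α(x) = x^2 - 398.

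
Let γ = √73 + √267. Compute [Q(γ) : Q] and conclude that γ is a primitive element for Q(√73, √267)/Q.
[Q(γ) : Q] = 4 (equivalently, Q(γ) = Q(√73, √267))

Obviously Q(γ) ⊆ Q(√73, √267), and [Q(√73, √267):Q] = 4 (since 73, 267 are distinct squarefree integers > 1 with 19491 not a perfect square). To show equality we compute the minimal polynomial of γ. From γ = √73 + √267: γ^2 = 73 + 2√(19491) + 267 = 340 + 2√(19491), so γ^2 - 340 = 2√(19491); squaring, (γ^2 - 340)^2 = 4·19491, i.e. γ^4 - 680γ^2 + 115600 - 77964 = 0, i.e. γ^4 - 680γ^2 + 37636 = 0. So γ is a root of x^4 - 680x^2 + 37636. This polynomial is irreducible over Q: it has no rational root (each ±√73 ± √267 is irrational), and any factorization into two quadratics over Q would force √(19491) ∈ Q (pairing opposite roots) or √73, √267 ∈ Q (other pairings), all impossible. Hence [Q(γ):Q] = 4 = [Q(√73, √267):Q], so Q(γ) = Q(√73, √267).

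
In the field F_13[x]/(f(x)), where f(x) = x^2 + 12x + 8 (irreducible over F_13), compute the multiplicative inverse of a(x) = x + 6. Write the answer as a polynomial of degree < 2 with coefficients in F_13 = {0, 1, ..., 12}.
a(x)^(-1) ≡ 7x + 3 (mod f(x))

Since f is irreducible over F_13, F_13[x]/(f) is a field and a(x) ≠ 0 has an inverse. Apply the extended Euclidean algorithm to f(x) and a(x) in F_13[x]: f(x) = (x + 6)·a(x) + (11). The last nonzero remainder is the constant 11 = gcd(f, a) in F_13. Back-substituting through the division chain expresses 11 = s(x)·a(x) + t(x)·f(x) with s(x) ≡ 12x + 7 (mod f), so (12x + 7)·a(x) ≡ 11 (mod f). Multiplying by 11^(-1) ≡ 6 in F_13 gives a(x)^(-1) ≡ 6·(12x + 7) ≡ 7x + 3 (mod f). Check: (x + 6)·(7x + 3) = 7x^2 + 6x + 5 ≡ 1 (mod x^2 + 12x + 8).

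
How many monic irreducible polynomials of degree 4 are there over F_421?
There are 7853548710 monic irreducible polynomials of degree 4 over F_421

Each element of F_{421^4} that lies in no proper subfield is a root of exactly one monic irreducible of degree 4 over F_421, and each such polynomial has 4 distinct roots in F_{421^4}. By Möbius inversion the count is N_421(4) = (1/4) Σ_{d|4} μ(4/d) · 421^d = (1/4)(μ(4)·421^1 + μ(2)·421^2 + μ(1)·421^4) = 31414194840/4 = 7853548710.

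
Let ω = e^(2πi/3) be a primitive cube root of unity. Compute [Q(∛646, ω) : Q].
[Q(∛646, ω) : Q] = 6

[Q(∛646):Q] = 3 (min poly x^3 - 646, irreducible since 646 is not a perfect cube). [Q(ω):Q] = 2 (min poly x^2 + x + 1). Since Q(∛646) ⊂ R and ω ∉ R, we have ω ∉ Q(∛646), so x^2 + x + 1 remains irreducible over Q(∛646) and [Q(∛646, ω) : Q(∛646)] = 2. By the tower law, [Q(∛646, ω) : Q] = 3 · 2 = 6. (In fact Q(∛646, ω) is the splitting field of x^3 - 646 over Q.)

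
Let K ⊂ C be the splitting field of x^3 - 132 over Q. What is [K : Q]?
[K : Q] = 6

The roots of x^3 - 132 are ∛132, ω∛132, ω^2∛132 where ω = e^(2πi/3) is a primitive cube root of unity, so K = Q(∛132, ω). Now [Q(∛132):Q] = 3 (since 132 is not a perfect cube, x^3 - 132 is irreducible) and [Q(ω):Q] = 2. Both 2 and 3 divide [K:Q], and [K:Q] ≤ 3·2 = 6, so [K:Q] = 6. (Equivalently: Q(∛132) ⊂ R but ω ∉ R, so [K : Q(∛132)] = 2.)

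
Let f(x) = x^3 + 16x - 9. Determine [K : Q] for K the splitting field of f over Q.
[K : Q] = 6

By the rational root test, any rational root of the monic integer polynomial f(x) = x^3 + 16x - 9 must be an integer dividing the constant term -9, i.e. one of ±{1, 3, 9}. Evaluating: f(1) = 8, f(-1) = -26, f(3) = 66, f(-3) = -84, f(9) = 864, f(-9) = -882; none is 0, so f has no rational root and is therefore irreducible over Q (a cubic with no linear factor over a field is irreducible). For an irreducible cubic, the Galois group is A_3 or S_3 according as the discriminant disc(f) = -4a^3 - 27b^2 = -4·(16)^3 - 27·(-9)^2 = -18571 is or is not a square in Q. Here disc(f) = -18571 is not a perfect square in Q, so the Galois group of f over Q is not contained in A_3 and must be all of S_3. The splitting field has degree |S_3| = 6 over Q, so [K : Q] = 6.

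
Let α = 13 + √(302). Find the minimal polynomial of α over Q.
m_α(x) = x^2 - 26x - 133

From α - 13 = √(302), squaring gives (α - 13)^2 = 302, i.e. α^2 - 26α + 169 = 302, so α^2 - 26α - 133 = 0. The discriminant of x^2 - 26x - 133 is (-26)^2 - 4·(-133) = 676 + 532 = 1208, and 4·(302) is not a perfect square in Q since 302 is squarefree and ≠ 1. Hence x^2 - 26x - 133 is irreducible over Q and is the minimal polynomial of α.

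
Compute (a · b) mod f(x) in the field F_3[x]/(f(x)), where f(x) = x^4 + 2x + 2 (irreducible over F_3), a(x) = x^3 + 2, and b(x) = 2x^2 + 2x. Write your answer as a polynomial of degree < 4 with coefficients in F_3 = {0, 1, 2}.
a · b ≡ 2x + 2 (mod f(x))

Multiply in F_3[x]: a(x)·b(x) = (x^3 + 2)·(2x^2 + 2x) = 2x^5 + 2x^4 + x^2 + x. This has degree ≥ 4, so divide by f(x) over F_3: 2x^5 + 2x^4 + x^2 + x = (2x + 2)·(x^4 + 2x + 2) + (2x + 2). Hence a·b ≡ 2x + 2 (mod f). (F_3[x]/(f) is a field with 3^4 = 81 elements since f is irreducible of degree 4.)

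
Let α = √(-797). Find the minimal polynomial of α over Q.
m_α(x) = x^2 + 797

α satisfies α^2 + 797 = 0, so x^2 + 797 annihilates α. Since d = -797 is squarefree and ≠ 1, it is not a perfect square in Q, so x^2 + 797 has no rational root and is therefore irreducible over Q (a degree-2 polynomial over a field is irreducible iff it has no root). Hence m_α(x) = x^2 + 797.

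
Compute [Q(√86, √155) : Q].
[Q(√86, √155) : Q] = 4

[Q(√86):Q] = 2 (min poly x^2 - 86, irreducible since 86 is squarefree > 1). For the top step, suppose √155 ∈ Q(√86), say √155 = c + d√86 with c, d ∈ Q. Squaring: 155 = c^2 + 86d^2 + 2cd√86. Since √86 ∉ Q this forces 2cd = 0. If d = 0 then √155 = c ∈ Q, contradicting 155 squarefree > 1. If c = 0 then 155 = 86d^2, so 86·155 = (86d)^2 is a perfect square in Q — but 86·155 = 13330 is not a perfect square (since 86 and 155 are distinct squarefree integers). Contradiction. Hence √155 ∉ Q(√86), so x^2 - 155 stays irreducible over Q(√86) and [Q(√86, √155) : Q(√86)] = 2. By the tower law, [Q(√86, √155) : Q] = 2 · 2 = 4.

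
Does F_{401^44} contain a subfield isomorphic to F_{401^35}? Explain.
No: F_{401^35} is not a subfield of F_{401^44}

F_{p^m} embeds in F_{p^n} iff m | n. Here 35 ∤ 44 (since 44 = 1·35 + 9 with remainder 9 ≠ 0), so F_{401^35} is not a subfield of F_{401^44}. Equivalently: if it were, the tower law would give 35 = [F_{401^35}:F_401] dividing [F_{401^44}:F_401] = 44, contradiction.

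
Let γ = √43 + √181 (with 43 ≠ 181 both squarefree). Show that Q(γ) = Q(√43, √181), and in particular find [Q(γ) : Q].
[Q(γ) : Q] = 4 (equivalently, Q(γ) = Q(√43, √181))

Obviously Q(γ) ⊆ Q(√43, √181), and [Q(√43, √181):Q] = 4 (since 43, 181 are distinct squarefree integers > 1 with 7783 not a perfect square). To show equality we compute the minimal polynomial of γ. From γ = √43 + √181: γ^2 = 43 + 2√(7783) + 181 = 224 + 2√(7783), so γ^2 - 224 = 2√(7783); squaring, (γ^2 - 224)^2 = 4·7783, i.e. γ^4 - 448γ^2 + 50176 - 31132 = 0, i.e. γ^4 - 448γ^2 + 19044 = 0. So γ is a root of x^4 - 448x^2 + 19044. This polynomial is irreducible over Q: it has no rational root (each ±√43 ± √181 is irrational), and any factorization into two quadratics over Q would force √(7783) ∈ Q (pairing opposite roots) or √43, √181 ∈ Q (other pairings), all impossible. Hence [Q(γ):Q] = 4 = [Q(√43, √181):Q], so Q(γ) = Q(√43, √181).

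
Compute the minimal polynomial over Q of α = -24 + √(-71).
m_α(x) = x^2 + 48x + 647

From α + 24 = √(-71), squaring gives (α + 24)^2 = -71, i.e. α^2 + 48α + 576 = -71, so α^2 + 48α + 647 = 0. The discriminant of x^2 + 48x + 647 is (48)^2 - 4·(647) = 2304 - 2588 = -284, and 4·(-71) is not a perfect square in Q since -71 is squarefree and ≠ 1. Hence x^2 + 48x + 647 is irreducible over Q and is the minimal polynomial of α.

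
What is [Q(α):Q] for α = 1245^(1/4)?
[Q(α):Q] = 4

α is a root of x^4 - 1245. By Eisenstein's criterion at the prime p = 3 (which divides the constant term 1245 but p^2 = 9 does not, since 1245 is squarefree), x^4 - 1245 is irreducible over Q. Hence [Q(α):Q] = 4.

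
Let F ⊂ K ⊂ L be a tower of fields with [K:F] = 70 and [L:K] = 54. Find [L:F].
[L:F] = 3780

The tower law says that for any tower of field extensions F ⊂ K ⊂ L with finite degrees, [L:F] = [L:K] · [K:F]. Here this gives [L:F] = 54 · 70 = 3780.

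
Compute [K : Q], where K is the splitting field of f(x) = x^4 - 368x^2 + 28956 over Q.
[K : Q] = 4

Solving the quadratic in x^2: x^2 = (368 ± √(368^2 - 4·28956))/2 = (368 ± √19600)/2 = (368 ± 140)/2, giving x^2 = 114 or x^2 = 254. So f(x) = (x^2 - 114)(x^2 - 254) and the roots of f are ±√114, ±√254. Hence the splitting field is K = Q(√114, √254). Since 114 and 254 are distinct squarefree integers > 1, their product 28956 is not a perfect square, so √254 ∉ Q(√114). By the tower law [K:Q] = [Q(√114,√254):Q(√114)] · [Q(√114):Q] = 2 · 2 = 4.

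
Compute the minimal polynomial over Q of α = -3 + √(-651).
m_α(x) = x^2 + 6x + 660

From α + 3 = √(-651), squaring gives (α + 3)^2 = -651, i.e. α^2 + 6α + 9 = -651, so α^2 + 6α + 660 = 0. The discriminant of x^2 + 6x + 660 is (6)^2 - 4·(660) = 36 - 2640 = -2604, and 4·(-651) is not a perfect square in Q since -651 is squarefree and ≠ 1. Hence x^2 + 6x + 660 is irreducible over Q and is the minimal polynomial of α.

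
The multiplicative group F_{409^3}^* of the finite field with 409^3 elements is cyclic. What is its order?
|F_{409^3}^*| = 68417928

F_{409^3} has 409^3 = 68417929 elements; its multiplicative group consists of all nonzero elements, so |F_{409^3}^*| = 68417929 - 1 = 68417928. (It is cyclic since any finite subgroup of the multiplicative group of a field is cyclic.)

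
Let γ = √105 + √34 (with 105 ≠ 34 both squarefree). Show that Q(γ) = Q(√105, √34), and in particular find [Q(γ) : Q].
[Q(γ) : Q] = 4 (equivalently, Q(γ) = Q(√105, √34))

Obviously Q(γ) ⊆ Q(√105, √34), and [Q(√105, √34):Q] = 4 (since 105, 34 are distinct squarefree integers > 1 with 3570 not a perfect square). To show equality we compute the minimal polynomial of γ. From γ = √105 + √34: γ^2 = 105 + 2√(3570) + 34 = 139 + 2√(3570), so γ^2 - 139 = 2√(3570); squaring, (γ^2 - 139)^2 = 4·3570, i.e. γ^4 - 278γ^2 + 19321 - 14280 = 0, i.e. γ^4 - 278γ^2 + 5041 = 0. So γ is a root of x^4 - 278x^2 + 5041. This polynomial is irreducible over Q: it has no rational root (each ±√105 ± √34 is irrational), and any factorization into two quadratics over Q would force √(3570) ∈ Q (pairing opposite roots) or √105, √34 ∈ Q (other pairings), all impossible. Hence [Q(γ):Q] = 4 = [Q(√105, √34):Q], so Q(γ) = Q(√105, √34).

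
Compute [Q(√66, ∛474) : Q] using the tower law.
[Q(√66, ∛474) : Q] = 6

Let L = Q(√66, ∛474). Since Q(√66) ⊂ L and [Q(√66):Q] = 2, the tower law gives 2 | [L:Q]. Likewise Q(∛474) ⊂ L with [Q(∛474):Q] = 3 (because 474 is not a perfect cube), so 3 | [L:Q]. As gcd(2,3) = 1, [L:Q] is divisible by 6. Conversely L is generated over Q by √66 and ∛474, so [L:Q] ≤ 2·3 = 6. Therefore [Q(√66, ∛474) : Q] = 6.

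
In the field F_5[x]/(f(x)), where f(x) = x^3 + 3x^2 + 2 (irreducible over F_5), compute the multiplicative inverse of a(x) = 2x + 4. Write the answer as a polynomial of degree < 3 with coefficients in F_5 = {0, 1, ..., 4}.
a(x)^(-1) ≡ 2x^2 + 2x + 1 (mod f(x))

Since f is irreducible over F_5, F_5[x]/(f) is a field and a(x) ≠ 0 has an inverse. Apply the extended Euclidean algorithm to f(x) and a(x) in F_5[x]: f(x) = (3x^2 + 3x + 4)·a(x) + (1). The last nonzero remainder is the constant 1 = gcd(f, a) in F_5. Back-substituting through the division chain expresses 1 = s(x)·a(x) + t(x)·f(x) with s(x) ≡ 2x^2 + 2x + 1 (mod f), so a(x)^(-1) ≡ s(x) = 2x^2 + 2x + 1 (mod f). Check: (2x + 4)·(2x^2 + 2x + 1) = 4x^3 + 2x^2 + 4 ≡ 1 (mod x^3 + 3x^2 + 2).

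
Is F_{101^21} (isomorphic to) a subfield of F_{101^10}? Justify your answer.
No: F_{101^21} is not a subfield of F_{101^10}

F_{p^m} embeds in F_{p^n} iff m | n. Here 21 ∤ 10 (since 10 = 0·21 + 10 with remainder 10 ≠ 0), so F_{101^21} is not a subfield of F_{101^10}. Equivalently: if it were, the tower law would give 21 = [F_{101^21}:F_101] dividing [F_{101^10}:F_101] = 10, contradiction.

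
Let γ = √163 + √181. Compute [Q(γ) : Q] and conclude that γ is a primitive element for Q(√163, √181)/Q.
[Q(γ) : Q] = 4 (equivalently, Q(γ) = Q(√163, √181))

Obviously Q(γ) ⊆ Q(√163, √181), and [Q(√163, √181):Q] = 4 (since 163, 181 are distinct squarefree integers > 1 with 29503 not a perfect square). To show equality we compute the minimal polynomial of γ. From γ = √163 + √181: γ^2 = 163 + 2√(29503) + 181 = 344 + 2√(29503), so γ^2 - 344 = 2√(29503); squaring, (γ^2 - 344)^2 = 4·29503, i.e. γ^4 - 688γ^2 + 118336 - 118012 = 0, i.e. γ^4 - 688γ^2 + 324 = 0. So γ is a root of x^4 - 688x^2 + 324. This polynomial is irreducible over Q: it has no rational root (each ±√163 ± √181 is irrational), and any factorization into two quadratics over Q would force √(29503) ∈ Q (pairing opposite roots) or √163, √181 ∈ Q (other pairings), all impossible. Hence [Q(γ):Q] = 4 = [Q(√163, √181):Q], so Q(γ) = Q(√163, √181).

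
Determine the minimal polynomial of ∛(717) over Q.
m_α(x) = x^3 - 717

α satisfies α^3 = 717, so x^3 - 717 annihilates α. By the rational root test, a rational root p/q (in lowest terms) of x^3 - 717 would satisfy p^3 = 717 q^3, forcing q = 1 and p^3 = 717; but 717 is not a perfect cube, contradiction. A monic cubic over Q with no rational root is irreducible (any nontrivial factorization would include a linear factor). Hence x^3 - 717 is the minimal polynomial of α, and in particular [Q(α):Q] = 3.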